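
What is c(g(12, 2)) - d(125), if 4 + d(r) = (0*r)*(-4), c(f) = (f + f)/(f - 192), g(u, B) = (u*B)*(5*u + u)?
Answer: 25/4 ≈ 6.2500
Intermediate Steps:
g(u, B) = 6*B*u² (g(u, B) = (B*u)*(6*u) = 6*B*u²)
c(f) = 2*f/(-192 + f) (c(f) = (2*f)/(-192 + f) = 2*f/(-192 + f))
d(r) = -4 (d(r) = -4 + (0*r)*(-4) = -4 + 0*(-4) = -4 + 0 = -4)
c(g(12, 2)) - d(125) = 2*(6*2*12²)/(-192 + 6*2*12²) - 1*(-4) = 2*(6*2*144)/(-192 + 6*2*144) + 4 = 2*1728/(-192 + 1728) + 4 = 2*1728/1536 + 4 = 2*1728*(1/1536) + 4 = 9/4 + 4 = 25/4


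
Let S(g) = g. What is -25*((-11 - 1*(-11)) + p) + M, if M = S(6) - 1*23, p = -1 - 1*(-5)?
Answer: -117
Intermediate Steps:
p = 4 (p = -1 + 5 = 4)
M = -17 (M = 6 - 1*23 = 6 - 23 = -17)
-25*((-11 - 1*(-11)) + p) + M = -25*((-11 - 1*(-11)) + 4) - 17 = -25*((-11 + 11) + 4) - 17 = -25*(0 + 4) - 17 = -25*4 - 17 = -100 - 17 = -117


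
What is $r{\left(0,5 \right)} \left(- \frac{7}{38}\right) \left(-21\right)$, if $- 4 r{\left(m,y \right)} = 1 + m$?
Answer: $- \frac{147}{152} \approx -0.9671$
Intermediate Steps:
$r{\left(m,y \right)} = - \frac{1}{4} - \frac{m}{4}$ ($r{\left(m,y \right)} = - \frac{1 + m}{4} = - \frac{1}{4} - \frac{m}{4}$)
$r{\left(0,5 \right)} \left(- \frac{7}{38}\right) \left(-21\right) = \left(- \frac{1}{4} - 0\right) \left(- \frac{7}{38}\right) \left(-21\right) = \left(- \frac{1}{4} + 0\right) \left(\left(-7\right) \frac{1}{38}\right) \left(-21\right) = \left(- \frac{1}{4}\right) \left(- \frac{7}{38}\right) \left(-21\right) = \frac{7}{152} \left(-21\right) = - \frac{147}{152}$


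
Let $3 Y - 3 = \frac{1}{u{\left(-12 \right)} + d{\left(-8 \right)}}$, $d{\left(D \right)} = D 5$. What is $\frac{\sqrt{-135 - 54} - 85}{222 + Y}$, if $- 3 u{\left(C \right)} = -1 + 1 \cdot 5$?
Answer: $- \frac{10540}{27651} + \frac{124 i \sqrt{21}}{9217} \approx -0.38118 + 0.061651 i$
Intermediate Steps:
$d{\left(D \right)} = 5 D$
$u{\left(C \right)} = - \frac{4}{3}$ ($u{\left(C \right)} = - \frac{-1 + 1 \cdot 5}{3} = - \frac{-1 + 5}{3} = \left(- \frac{1}{3}\right) 4 = - \frac{4}{3}$)
$Y = \frac{123}{124}$ ($Y = 1 + \frac{1}{3 \left(- \frac{4}{3} + 5 \left(-8\right)\right)} = 1 + \frac{1}{3 \left(- \frac{4}{3} - 40\right)} = 1 + \frac{1}{3 \left(- \frac{124}{3}\right)} = 1 + \frac{1}{3} \left(- \frac{3}{124}\right) = 1 - \frac{1}{124} = \frac{123}{124} \approx 0.99194$)
$\frac{\sqrt{-135 - 54} - 85}{222 + Y} = \frac{\sqrt{-135 - 54} - 85}{222 + \frac{123}{124}} = \frac{\sqrt{-189} - 85}{\frac{27651}{124}} = \left(3 i \sqrt{21} - 85\right) \frac{124}{27651} = \left(-85 + 3 i \sqrt{21}\right) \frac{124}{27651} = - \frac{10540}{27651} + \frac{124 i \sqrt{21}}{9217}$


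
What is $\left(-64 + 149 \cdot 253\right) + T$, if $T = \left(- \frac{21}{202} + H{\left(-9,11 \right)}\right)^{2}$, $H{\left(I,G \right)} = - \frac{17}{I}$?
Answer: $\frac{124392261517}{3305124} \approx 37636.0$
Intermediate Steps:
$T = \frac{10530025}{3305124}$ ($T = \left(- \frac{21}{202} - \frac{17}{-9}\right)^{2} = \left(\left(-21\right) \frac{1}{202} - - \frac{17}{9}\right)^{2} = \left(- \frac{21}{202} + \frac{17}{9}\right)^{2} = \left(\frac{3245}{1818}\right)^{2} = \frac{10530025}{3305124} \approx 3.186$)
$\left(-64 + 149 \cdot 253\right) + T = \left(-64 + 149 \cdot 253\right) + \frac{10530025}{3305124} = \left(-64 + 37697\right) + \frac{10530025}{3305124} = 37633 + \frac{10530025}{3305124} = \frac{124392261517}{3305124}$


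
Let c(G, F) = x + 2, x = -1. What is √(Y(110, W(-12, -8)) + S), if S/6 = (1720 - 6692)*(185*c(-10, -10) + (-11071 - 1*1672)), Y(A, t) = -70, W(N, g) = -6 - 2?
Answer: 7*√7645514 ≈ 19355.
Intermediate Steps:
W(N, g) = -8
c(G, F) = 1 (c(G, F) = -1 + 2 = 1)
S = 374630256 (S = 6*((1720 - 6692)*(185*1 + (-11071 - 1*1672))) = 6*(-4972*(185 + (-11071 - 1672))) = 6*(-4972*(185 - 12743)) = 6*(-4972*(-12558)) = 6*62438376 = 374630256)
√(Y(110, W(-12, -8)) + S) = √(-70 + 374630256) = √374630186 = 7*√7645514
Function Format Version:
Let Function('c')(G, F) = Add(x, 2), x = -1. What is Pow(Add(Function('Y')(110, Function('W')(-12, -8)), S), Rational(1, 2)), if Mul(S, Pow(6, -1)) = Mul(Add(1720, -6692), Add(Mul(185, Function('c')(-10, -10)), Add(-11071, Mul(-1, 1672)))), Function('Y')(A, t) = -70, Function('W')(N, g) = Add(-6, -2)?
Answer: Mul(7, Pow(7645514, Rational(1, 2))) ≈ 19355.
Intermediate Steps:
Function('W')(N, g) = -8
Function('c')(G, F) = 1 (Function('c')(G, F) = Add(-1, 2) = 1)
S = 374630256 (S = Mul(6, Mul(Add(1720, -6692), Add(Mul(185, 1), Add(-11071, Mul(-1, 1672))))) = Mul(6, Mul(-4972, Add(185, Add(-11071, -1672)))) = Mul(6, Mul(-4972, Add(185, -12743))) = Mul(6, Mul(-4972, -12558)) = Mul(6, 62438376) = 374630256)
Pow(Add(Function('Y')(110, Function('W')(-12, -8)), S), Rational(1, 2)) = Pow(Add(-70, 374630256), Rational(1, 2)) = Pow(374630186, Rational(1, 2)) = Mul(7, Pow(7645514, Rational(1, 2)))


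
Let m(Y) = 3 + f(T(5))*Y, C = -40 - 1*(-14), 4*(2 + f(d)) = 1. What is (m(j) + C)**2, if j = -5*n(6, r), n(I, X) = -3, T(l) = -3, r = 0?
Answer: 38809/16 ≈ 2425.6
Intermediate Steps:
f(d) = -7/4 (f(d) = -2 + (1/4)*1 = -2 + 1/4 = -7/4)
C = -26 (C = -40 + 14 = -26)
j = 15 (j = -5*(-3) = 15)
m(Y) = 3 - 7*Y/4
(m(j) + C)**2 = ((3 - 7/4*15) - 26)**2 = ((3 - 105/4) - 26)**2 = (-93/4 - 26)**2 = (-197/4)**2 = 38809/16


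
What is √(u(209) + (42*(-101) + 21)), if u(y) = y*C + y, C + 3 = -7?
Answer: 3*I*√678 ≈ 78.115*I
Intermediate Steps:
C = -10 (C = -3 - 7 = -10)
u(y) = -9*y (u(y) = y*(-10) + y = -10*y + y = -9*y)
√(u(209) + (42*(-101) + 21)) = √(-9*209 + (42*(-101) + 21)) = √(-1881 + (-4242 + 21)) = √(-1881 - 4221) = √(-6102) = 3*I*√678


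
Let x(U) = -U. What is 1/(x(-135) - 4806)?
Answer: -1/4671 ≈ -0.00021409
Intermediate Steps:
1/(x(-135) - 4806) = 1/(-1*(-135) - 4806) = 1/(135 - 4806) = 1/(-4671) = -1/4671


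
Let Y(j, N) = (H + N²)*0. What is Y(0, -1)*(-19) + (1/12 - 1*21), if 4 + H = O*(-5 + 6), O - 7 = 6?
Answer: -251/12 ≈ -20.917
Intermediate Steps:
O = 13 (O = 7 + 6 = 13)
H = 9 (H = -4 + 13*(-5 + 6) = -4 + 13*1 = -4 + 13 = 9)
Y(j, N) = 0 (Y(j, N) = (9 + N²)*0 = 0)
Y(0, -1)*(-19) + (1/12 - 1*21) = 0*(-19) + (1/12 - 1*21) = 0 + (1/12 - 21) = 0 - 251/12 = -251/12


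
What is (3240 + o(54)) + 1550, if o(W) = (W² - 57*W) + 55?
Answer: 4683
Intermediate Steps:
o(W) = 55 + W² - 57*W
(3240 + o(54)) + 1550 = (3240 + (55 + 54² - 57*54)) + 1550 = (3240 + (55 + 2916 - 3078)) + 1550 = (3240 - 107) + 1550 = 3133 + 1550 = 4683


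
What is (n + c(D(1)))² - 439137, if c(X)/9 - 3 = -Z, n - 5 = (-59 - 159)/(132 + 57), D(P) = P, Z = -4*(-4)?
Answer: -15229051781/35721 ≈ -4.2633e+5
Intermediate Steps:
Z = 16
n = 727/189 (n = 5 + (-59 - 159)/(132 + 57) = 5 - 218/189 = 727/189 ≈ 3.8466)
c(X) = -117 (c(X) = 27 + 9*(-1*16) = 27 + 9*(-16) = 27 - 144 = -117)
(n + c(D(1)))² - 439137 = (727/189 - 117)² - 439137 = (-21386/189)² - 439137 = 457360996/35721 - 439137 = -15229051781/35721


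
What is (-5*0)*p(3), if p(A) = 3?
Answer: 0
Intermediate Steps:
(-5*0)*p(3) = -5*0*3 = 0*3 = 0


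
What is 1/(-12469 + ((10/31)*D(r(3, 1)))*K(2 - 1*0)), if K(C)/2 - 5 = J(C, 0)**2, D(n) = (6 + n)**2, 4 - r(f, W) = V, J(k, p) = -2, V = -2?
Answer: -31/360619 ≈ -8.5963e-5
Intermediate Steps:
r(f, W) = 6 (r(f, W) = 4 - 1*(-2) = 4 + 2 = 6)
K(C) = 18 (K(C) = 10 + 2*(-2)**2 = 10 + 2*4 = 10 + 8 = 18)
1/(-12469 + ((10/31)*D(r(3, 1)))*K(2 - 1*0)) = 1/(-12469 + ((10/31)*(6 + 6)**2)*18) = 1/(-12469 + ((10*(1/31))*12**2)*18) = 1/(-12469 + ((10/31)*144)*18) = 1/(-12469 + (1440/31)*18) = 1/(-12469 + 25920/31) = 1/(-360619/31) = -31/360619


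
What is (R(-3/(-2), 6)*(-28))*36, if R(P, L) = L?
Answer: -6048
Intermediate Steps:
(R(-3/(-2), 6)*(-28))*36 = (6*(-28))*36 = -168*36 = -6048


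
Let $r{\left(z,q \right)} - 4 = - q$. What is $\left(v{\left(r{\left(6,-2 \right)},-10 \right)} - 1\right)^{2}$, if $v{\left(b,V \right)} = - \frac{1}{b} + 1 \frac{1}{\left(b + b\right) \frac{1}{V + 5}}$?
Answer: $\frac{361}{144} \approx 2.5069$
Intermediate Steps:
$r{\left(z,q \right)} = 4 - q$
$v{\left(b,V \right)} = - \frac{1}{b} + \frac{5 + V}{2 b}$ ($v{\left(b,V \right)} = - \frac{1}{b} + 1 \frac{1}{2 b \frac{1}{5 + V}} = - \frac{1}{b} + 1 \frac{5 + V}{2 b} = - \frac{1}{b} + \frac{5 + V}{2 b}$)
$\left(v{\left(r{\left(6,-2 \right)},-10 \right)} - 1\right)^{2} = \left(\frac{3 - 10}{2 \left(4 - -2\right)} - 1\right)^{2} = \left(\frac{1}{2} \frac{1}{4 + 2} \left(-7\right) - 1\right)^{2} = \left(\frac{1}{2} \cdot \frac{1}{6} \left(-7\right) - 1\right)^{2} = \left(- \frac{7}{12} - 1\right)^{2} = \left(- \frac{19}{12}\right)^{2} = \frac{361}{144}$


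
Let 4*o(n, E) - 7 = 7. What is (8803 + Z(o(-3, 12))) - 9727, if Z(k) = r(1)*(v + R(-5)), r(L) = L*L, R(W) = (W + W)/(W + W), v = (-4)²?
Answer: -907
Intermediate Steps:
v = 16
R(W) = 1 (R(W) = (2*W)/((2*W)) = (2*W)*(1/(2*W)) = 1)
r(L) = L²
o(n, E) = 7/2 (o(n, E) = 7/4 + (¼)*7 = 7/4 + 7/4 = 7/2)
Z(k) = 17 (Z(k) = 1²*(16 + 1) = 1*17 = 17)
(8803 + Z(o(-3, 12))) - 9727 = (8803 + 17) - 9727 = 8820 - 9727 = -907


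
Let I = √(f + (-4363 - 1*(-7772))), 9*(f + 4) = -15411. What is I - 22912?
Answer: -22912 + √15234/3 ≈ -22871.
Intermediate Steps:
f = -5149/3 (f = -4 + (⅑)*(-15411) = -4 - 5137/3 = -5149/3 ≈ -1716.3)
I = √15234/3 (I = √(-5149/3 + (-4363 - 1*(-7772))) = √(-5149/3 + (-4363 + 7772)) = √(-5149/3 + 3409) = √(5078/3) = √15234/3 ≈ 41.142)
I - 22912 = √15234/3 - 22912 = -22912 + √15234/3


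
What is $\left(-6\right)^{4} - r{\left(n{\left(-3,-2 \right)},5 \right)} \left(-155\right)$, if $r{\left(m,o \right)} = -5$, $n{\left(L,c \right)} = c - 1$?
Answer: $521$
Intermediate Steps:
$n{\left(L,c \right)} = -1 + c$
$\left(-6\right)^{4} - r{\left(n{\left(-3,-2 \right)},5 \right)} \left(-155\right) = \left(-6\right)^{4} - \left(-5\right) \left(-155\right) = 1296 - 775 = 521$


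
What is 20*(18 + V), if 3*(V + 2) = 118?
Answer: 3320/3 ≈ 1106.7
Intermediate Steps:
V = 112/3 (V = -2 + (⅓)*118 = -2 + 118/3 = 112/3 ≈ 37.333)
20*(18 + V) = 20*(18 + 112/3) = 20*(166/3) = 3320/3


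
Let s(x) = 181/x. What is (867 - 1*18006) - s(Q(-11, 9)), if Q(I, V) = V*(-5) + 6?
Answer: -668240/39 ≈ -17134.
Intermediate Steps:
Q(I, V) = 6 - 5*V (Q(I, V) = -5*V + 6 = 6 - 5*V)
(867 - 1*18006) - s(Q(-11, 9)) = (867 - 1*18006) - 181/(6 - 5*9) = (867 - 18006) - 181/(6 - 45) = -17139 - 181/(-39) = -17139 - 181*(-1)/39 = -17139 - 1*(-181/39) = -17139 + 181/39 = -668240/39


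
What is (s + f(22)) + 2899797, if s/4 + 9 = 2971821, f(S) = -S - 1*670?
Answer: 14786353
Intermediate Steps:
f(S) = -670 - S (f(S) = -S - 670 = -670 - S)
s = 11887248 (s = -36 + 4*2971821 = -36 + 11887284 = 11887248)
(s + f(22)) + 2899797 = (11887248 + (-670 - 1*22)) + 2899797 = (11887248 + (-670 - 22)) + 2899797 = (11887248 - 692) + 2899797 = 11886556 + 2899797 = 14786353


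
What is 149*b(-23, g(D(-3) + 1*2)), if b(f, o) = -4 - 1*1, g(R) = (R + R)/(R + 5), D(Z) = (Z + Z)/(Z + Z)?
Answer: -745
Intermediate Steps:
D(Z) = 1 (D(Z) = (2*Z)/((2*Z)) = (2*Z)*(1/(2*Z)) = 1)
g(R) = 2*R/(5 + R) (g(R) = (2*R)/(5 + R) = 2*R/(5 + R))
b(f, o) = -5 (b(f, o) = -4 - 1 = -5)
149*b(-23, g(D(-3) + 1*2)) = 149*(-5) = -745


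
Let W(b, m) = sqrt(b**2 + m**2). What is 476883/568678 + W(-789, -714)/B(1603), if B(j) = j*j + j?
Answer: 43353/51698 + 3*sqrt(125813)/2571212 ≈ 0.83900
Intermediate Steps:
B(j) = j + j**2 (B(j) = j**2 + j = j + j**2)
476883/568678 + W(-789, -714)/B(1603) = 476883/568678 + sqrt((-789)**2 + (-714)**2)/((1603*(1 + 1603))) = 476883*(1/568678) + sqrt(622521 + 509796)/((1603*1604)) = 43353/51698 + sqrt(1132317)/2571212 = 43353/51698 + (3*sqrt(125813))*(1/2571212) = 43353/51698 + 3*sqrt(125813)/2571212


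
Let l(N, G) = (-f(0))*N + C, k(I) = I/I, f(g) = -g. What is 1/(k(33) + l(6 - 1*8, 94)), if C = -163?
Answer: -1/162 ≈ -0.0061728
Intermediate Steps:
k(I) = 1
l(N, G) = -163 (l(N, G) = (-(-1)*0)*N - 163 = (-1*0)*N - 163 = 0*N - 163 = 0 - 163 = -163)
1/(k(33) + l(6 - 1*8, 94)) = 1/(1 - 163) = 1/(-162) = -1/162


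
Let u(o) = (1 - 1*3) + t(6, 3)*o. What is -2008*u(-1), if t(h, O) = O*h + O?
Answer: 46184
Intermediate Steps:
t(h, O) = O + O*h
u(o) = -2 + 21*o (u(o) = (1 - 1*3) + (3*(1 + 6))*o = (1 - 3) + (3*7)*o = -2 + 21*o)
-2008*u(-1) = -2008*(-2 + 21*(-1)) = -2008*(-2 - 21) = -2008*(-23) = 46184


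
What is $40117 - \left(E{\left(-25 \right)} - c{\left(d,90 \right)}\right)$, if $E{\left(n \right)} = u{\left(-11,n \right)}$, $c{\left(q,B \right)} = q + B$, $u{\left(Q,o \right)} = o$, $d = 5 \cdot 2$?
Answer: $40242$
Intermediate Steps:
$d = 10$
$c{\left(q,B \right)} = B + q$
$E{\left(n \right)} = n$
$40117 - \left(E{\left(-25 \right)} - c{\left(d,90 \right)}\right) = 40117 - \left(-25 - \left(90 + 10\right)\right) = 40117 - \left(-25 - 100\right) = 40117 - -125 = 40117 + 125 = 40242$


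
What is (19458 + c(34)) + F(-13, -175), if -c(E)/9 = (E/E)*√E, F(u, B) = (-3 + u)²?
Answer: 19714 - 9*√34 ≈ 19662.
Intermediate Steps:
c(E) = -9*√E (c(E) = -9*E/E*√E = -9*√E)
(19458 + c(34)) + F(-13, -175) = (19458 - 9*√34) + (-3 - 13)² = (19458 - 9*√34) + (-16)² = (19458 - 9*√34) + 256 = 19714 - 9*√34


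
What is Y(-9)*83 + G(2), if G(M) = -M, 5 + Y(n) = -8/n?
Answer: -3089/9 ≈ -343.22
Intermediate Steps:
Y(n) = -5 - 8/n
Y(-9)*83 + G(2) = (-5 - 8/(-9))*83 - 1*2 = (-5 - 8*(-⅑))*83 - 2 = (-5 + 8/9)*83 - 2 = -37/9*83 - 2 = -3071/9 - 2 = -3089/9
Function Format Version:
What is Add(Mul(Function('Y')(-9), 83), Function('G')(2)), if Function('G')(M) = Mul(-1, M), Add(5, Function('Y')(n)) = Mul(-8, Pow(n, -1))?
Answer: Rational(-3089, 9) ≈ -343.22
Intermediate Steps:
Function('Y')(n) = Add(-5, Mul(-8, Pow(n, -1)))
Add(Mul(Function('Y')(-9), 83), Function('G')(2)) = Add(Mul(Add(-5, Mul(-8, Pow(-9, -1))), 83), Mul(-1, 2)) = Add(Mul(Add(-5, Mul(-8, Rational(-1, 9))), 83), -2) = Add(Mul(Add(-5, Rational(8, 9)), 83), -2) = Add(Mul(Rational(-37, 9), 83), -2) = Add(Rational(-3071, 9), -2) = Rational(-3089, 9)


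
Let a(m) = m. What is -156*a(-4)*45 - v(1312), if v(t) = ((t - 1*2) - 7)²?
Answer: -1669729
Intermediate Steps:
v(t) = (-9 + t)² (v(t) = ((t - 2) - 7)² = ((-2 + t) - 7)² = (-9 + t)²)
-156*a(-4)*45 - v(1312) = -156*(-4)*45 - (-9 + 1312)² = 624*45 - 1*1303² = 28080 - 1*1697809 = 28080 - 1697809 = -1669729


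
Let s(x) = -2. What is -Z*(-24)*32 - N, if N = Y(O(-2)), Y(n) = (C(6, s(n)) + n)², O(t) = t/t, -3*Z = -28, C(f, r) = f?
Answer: 7119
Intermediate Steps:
Z = 28/3 (Z = -⅓*(-28) = 28/3 ≈ 9.3333)
O(t) = 1
Y(n) = (6 + n)²
N = 49 (N = (6 + 1)² = 7² = 49)
-Z*(-24)*32 - N = -(28/3)*(-24)*32 - 1*49 = -(-224)*32 - 49 = -1*(-7168) - 49 = 7168 - 49 = 7119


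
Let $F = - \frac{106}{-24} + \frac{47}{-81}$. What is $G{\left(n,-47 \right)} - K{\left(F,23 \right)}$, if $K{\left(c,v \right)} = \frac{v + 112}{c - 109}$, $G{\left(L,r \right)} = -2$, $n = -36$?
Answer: $- \frac{24406}{34073} \approx -0.71629$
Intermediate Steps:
$F = \frac{1243}{324}$ ($F = \left(-106\right) \left(- \frac{1}{24}\right) + 47 \left(- \frac{1}{81}\right) = \frac{53}{12} - \frac{47}{81} = \frac{1243}{324} \approx 3.8364$)
$K{\left(c,v \right)} = \frac{112 + v}{-109 + c}$
$G{\left(n,-47 \right)} - K{\left(F,23 \right)} = -2 - \frac{112 + 23}{-109 + \frac{1243}{324}} = -2 - \frac{1}{- \frac{34073}{324}} \cdot 135 = -2 - \left(- \frac{324}{34073}\right) 135 = -2 - - \frac{43740}{34073} = -2 + \frac{43740}{34073} = - \frac{24406}{34073}$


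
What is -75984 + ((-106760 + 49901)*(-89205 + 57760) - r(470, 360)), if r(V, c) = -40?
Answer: 1787855311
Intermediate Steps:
-75984 + ((-106760 + 49901)*(-89205 + 57760) - r(470, 360)) = -75984 + ((-106760 + 49901)*(-89205 + 57760) - 1*(-40)) = -75984 + (-56859*(-31445) + 40) = -75984 + (1787931255 + 40) = -75984 + 1787931295 = 1787855311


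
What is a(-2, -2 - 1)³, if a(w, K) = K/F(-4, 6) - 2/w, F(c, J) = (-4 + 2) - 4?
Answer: 27/8 ≈ 3.3750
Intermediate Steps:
F(c, J) = -6 (F(c, J) = -2 - 4 = -6)
a(w, K) = -2/w - K/6 (a(w, K) = K/(-6) - 2/w = K*(-⅙) - 2/w = -K/6 - 2/w = -2/w - K/6)
a(-2, -2 - 1)³ = (-2/(-2) - (-2 - 1)/6)³ = (-2*(-½) - ⅙*(-3))³ = (1 + ½)³ = (3/2)³ = 27/8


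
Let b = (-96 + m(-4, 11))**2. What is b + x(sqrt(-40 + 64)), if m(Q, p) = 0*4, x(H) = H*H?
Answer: 9240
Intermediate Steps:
x(H) = H**2
m(Q, p) = 0
b = 9216 (b = (-96 + 0)**2 = (-96)**2 = 9216)
b + x(sqrt(-40 + 64)) = 9216 + (sqrt(-40 + 64))**2 = 9216 + (sqrt(24))**2 = 9216 + (2*sqrt(6))**2 = 9216 + 24 = 9240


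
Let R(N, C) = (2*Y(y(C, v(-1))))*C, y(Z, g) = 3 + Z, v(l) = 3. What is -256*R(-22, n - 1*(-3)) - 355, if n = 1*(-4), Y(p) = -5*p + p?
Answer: -4451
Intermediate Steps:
Y(p) = -4*p
n = -4
R(N, C) = C*(-24 - 8*C) (R(N, C) = (2*(-4*(3 + C)))*C = (2*(-12 - 4*C))*C = (-24 - 8*C)*C = C*(-24 - 8*C))
-256*R(-22, n - 1*(-3)) - 355 = -2048*(-4 - 1*(-3))*(-3 - (-4 - 1*(-3))) - 355 = -2048*(-4 + 3)*(-3 - (-4 + 3)) - 355 = -2048*(-1)*(-3 - 1*(-1)) - 355 = -2048*(-1)*(-3 + 1) - 355 = -2048*(-1)*(-2) - 355 = -256*16 - 355 = -4096 - 355 = -4451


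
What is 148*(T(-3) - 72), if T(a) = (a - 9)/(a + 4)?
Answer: -12432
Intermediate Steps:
T(a) = (-9 + a)/(4 + a)
148*(T(-3) - 72) = 148*((-9 - 3)/(4 - 3) - 72) = 148*(-12/1 - 72) = 148*(1*(-12) - 72) = 148*(-12 - 72) = 148*(-84) = -12432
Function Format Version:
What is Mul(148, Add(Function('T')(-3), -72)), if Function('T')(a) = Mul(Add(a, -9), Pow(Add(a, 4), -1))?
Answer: -12432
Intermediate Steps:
Function('T')(a) = Mul(Pow(Add(4, a), -1), Add(-9, a)) (Function('T')(a) = Mul(Add(-9, a), Pow(Add(4, a), -1)) = Mul(Pow(Add(4, a), -1), Add(-9, a)))
Mul(148, Add(Function('T')(-3), -72)) = Mul(148, Add(Mul(Pow(Add(4, -3), -1), Add(-9, -3)), -72)) = Mul(148, Add(Mul(Pow(1, -1), -12), -72)) = Mul(148, Add(Mul(1, -12), -72)) = Mul(148, Add(-12, -72)) = Mul(148, -84) = -12432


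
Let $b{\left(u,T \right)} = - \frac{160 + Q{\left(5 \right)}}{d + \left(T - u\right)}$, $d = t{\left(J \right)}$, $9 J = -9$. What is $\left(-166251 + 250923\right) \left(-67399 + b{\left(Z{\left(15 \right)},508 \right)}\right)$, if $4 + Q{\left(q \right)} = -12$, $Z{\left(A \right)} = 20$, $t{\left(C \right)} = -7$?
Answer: $- \frac{2744986902336}{481} \approx -5.7068 \cdot 10^{9}$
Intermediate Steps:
$J = -1$ ($J = \frac{1}{9} \left(-9\right) = -1$)
$Q{\left(q \right)} = -16$ ($Q{\left(q \right)} = -4 - 12 = -16$)
$d = -7$
$b{\left(u,T \right)} = - \frac{144}{-7 + T - u}$ ($b{\left(u,T \right)} = - \frac{160 - 16}{-7 + \left(T - u\right)} = - \frac{144}{-7 + T - u}$)
$\left(-166251 + 250923\right) \left(-67399 + b{\left(Z{\left(15 \right)},508 \right)}\right) = \left(-166251 + 250923\right) \left(-67399 + \frac{144}{7 + 20 - 508}\right) = 84672 \left(-67399 + \frac{144}{7 + 20 - 508}\right) = 84672 \left(-67399 + \frac{144}{-481}\right) = 84672 \left(-67399 + 144 \left(- \frac{1}{481}\right)\right) = 84672 \left(-67399 - \frac{144}{481}\right) = 84672 \left(- \frac{32419063}{481}\right) = - \frac{2744986902336}{481}$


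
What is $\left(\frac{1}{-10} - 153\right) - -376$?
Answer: $\frac{2229}{10} \approx 222.9$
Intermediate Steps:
$\left(\frac{1}{-10} - 153\right) - -376 = \left(- \frac{1}{10} - 153\right) + 376 = - \frac{1531}{10} + 376 = \frac{2229}{10}$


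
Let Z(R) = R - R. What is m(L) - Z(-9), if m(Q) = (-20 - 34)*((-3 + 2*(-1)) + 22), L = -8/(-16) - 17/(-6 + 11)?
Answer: -918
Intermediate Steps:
L = -29/10 (L = -8*(-1/16) - 17/5 = 1/2 - 17*1/5 = 1/2 - 17/5 = -29/10 ≈ -2.9000)
Z(R) = 0
m(Q) = -918 (m(Q) = -54*((-3 - 2) + 22) = -54*(-5 + 22) = -54*17 = -918)
m(L) - Z(-9) = -918 - 1*0 = -918 + 0 = -918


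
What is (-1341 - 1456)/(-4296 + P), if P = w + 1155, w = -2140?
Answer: 2797/5281 ≈ 0.52963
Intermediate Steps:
P = -985 (P = -2140 + 1155 = -985)
(-1341 - 1456)/(-4296 + P) = (-1341 - 1456)/(-4296 - 985) = -2797/(-5281) = -2797*(-1/5281) = 2797/5281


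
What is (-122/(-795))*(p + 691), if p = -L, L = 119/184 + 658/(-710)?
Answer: 2754419071/25964700 ≈ 106.08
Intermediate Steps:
L = -18291/65320 (L = 119*(1/184) + 658*(-1/710) = 119/184 - 329/355 = -18291/65320 ≈ -0.28002)
p = 18291/65320 (p = -1*(-18291/65320) = 18291/65320 ≈ 0.28002)
(-122/(-795))*(p + 691) = (-122/(-795))*(18291/65320 + 691) = -122*(-1/795)*(45154411/65320) = (122/795)*(45154411/65320) = 2754419071/25964700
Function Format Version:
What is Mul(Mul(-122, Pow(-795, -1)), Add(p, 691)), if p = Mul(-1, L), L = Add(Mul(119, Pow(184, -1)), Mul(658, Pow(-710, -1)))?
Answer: Rational(2754419071, 25964700) ≈ 106.08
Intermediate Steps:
L = Rational(-18291, 65320) (L = Add(Mul(119, Rational(1, 184)), Mul(658, Rational(-1, 710))) = Add(Rational(119, 184), Rational(-329, 355)) = Rational(-18291, 65320) ≈ -0.28002)
p = Rational(18291, 65320) (p = Mul(-1, Rational(-18291, 65320)) = Rational(18291, 65320) ≈ 0.28002)
Mul(Mul(-122, Pow(-795, -1)), Add(p, 691)) = Mul(Mul(-122, Pow(-795, -1)), Add(Rational(18291, 65320), 691)) = Mul(Mul(-122, Rational(-1, 795)), Rational(45154411, 65320)) = Mul(Rational(122, 795), Rational(45154411, 65320)) = Rational(2754419071, 25964700)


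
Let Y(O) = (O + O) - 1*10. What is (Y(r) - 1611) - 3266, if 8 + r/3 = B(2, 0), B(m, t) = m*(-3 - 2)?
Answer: -4995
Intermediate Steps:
B(m, t) = -5*m (B(m, t) = m*(-5) = -5*m)
r = -54 (r = -24 + 3*(-5*2) = -24 + 3*(-10) = -24 - 30 = -54)
Y(O) = -10 + 2*O (Y(O) = 2*O - 10 = -10 + 2*O)
(Y(r) - 1611) - 3266 = ((-10 + 2*(-54)) - 1611) - 3266 = ((-10 - 108) - 1611) - 3266 = (-118 - 1611) - 3266 = -1729 - 3266 = -4995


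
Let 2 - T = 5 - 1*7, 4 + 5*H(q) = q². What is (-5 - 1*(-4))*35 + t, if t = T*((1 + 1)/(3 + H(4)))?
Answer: -905/27 ≈ -33.518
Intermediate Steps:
H(q) = -⅘ + q²/5
T = 4 (T = 2 - (5 - 1*7) = 2 - (5 - 7) = 2 - 1*(-2) = 2 + 2 = 4)
t = 40/27 (t = 4*((1 + 1)/(3 + (-⅘ + (⅕)*4²))) = 4*(2/(3 + (-⅘ + (⅕)*16))) = 4*(2/(3 + (-⅘ + 16/5))) = 4*(2/(3 + 12/5)) = 4*(2/(27/5)) = 4*(2*(5/27)) = 4*(10/27) = 40/27 ≈ 1.4815)
(-5 - 1*(-4))*35 + t = (-5 - 1*(-4))*35 + 40/27 = (-5 + 4)*35 + 40/27 = -1*35 + 40/27 = -35 + 40/27 = -905/27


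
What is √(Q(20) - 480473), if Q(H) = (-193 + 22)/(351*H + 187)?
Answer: I*√24956176773974/7207 ≈ 693.16*I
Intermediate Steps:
Q(H) = -171/(187 + 351*H)
√(Q(20) - 480473) = √(-171/(187 + 351*20) - 480473) = √(-171/(187 + 7020) - 480473) = √(-171/7207 - 480473) = √(-3462769082/7207) = I*√24956176773974/7207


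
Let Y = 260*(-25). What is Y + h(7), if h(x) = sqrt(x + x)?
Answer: -6500 + sqrt(14) ≈ -6496.3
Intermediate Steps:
h(x) = sqrt(2)*sqrt(x) (h(x) = sqrt(2*x) = sqrt(2)*sqrt(x))
Y = -6500
Y + h(7) = -6500 + sqrt(2)*sqrt(7) = -6500 + sqrt(14)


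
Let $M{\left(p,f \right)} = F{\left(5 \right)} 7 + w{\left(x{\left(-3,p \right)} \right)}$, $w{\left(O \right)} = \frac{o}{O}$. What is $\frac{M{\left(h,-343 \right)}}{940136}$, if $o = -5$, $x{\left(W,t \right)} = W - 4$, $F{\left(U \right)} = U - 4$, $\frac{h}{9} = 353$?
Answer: $\frac{27}{3290476} \approx 8.2055 \cdot 10^{-6}$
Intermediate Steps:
$h = 3177$ ($h = 9 \cdot 353 = 3177$)
$F{\left(U \right)} = -4 + U$ ($F{\left(U \right)} = U - 4 = -4 + U$)
$x{\left(W,t \right)} = -4 + W$
$w{\left(O \right)} = - \frac{5}{O}$
$M{\left(p,f \right)} = \frac{54}{7}$ ($M{\left(p,f \right)} = \left(-4 + 5\right) 7 - \frac{5}{-4 - 3} = 1 \cdot 7 - \frac{5}{-7} = 7 - - \frac{5}{7} = 7 + \frac{5}{7} = \frac{54}{7}$)
$\frac{M{\left(h,-343 \right)}}{940136} = \frac{54}{7 \cdot 940136} = \frac{54}{7} \cdot \frac{1}{940136} = \frac{27}{3290476}$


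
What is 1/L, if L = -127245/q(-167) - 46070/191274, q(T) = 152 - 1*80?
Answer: -255032/450777355 ≈ -0.00056576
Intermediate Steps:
q(T) = 72 (q(T) = 152 - 80 = 72)
L = -450777355/255032 (L = -127245/72 - 46070/191274 = -127245*1/72 - 46070*1/191274 = -42415/24 - 23035/95637 = -450777355/255032 ≈ -1767.5)
1/L = 1/(-450777355/255032) = -255032/450777355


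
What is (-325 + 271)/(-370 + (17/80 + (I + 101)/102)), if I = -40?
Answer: 220320/1506293 ≈ 0.14627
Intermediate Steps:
(-325 + 271)/(-370 + (17/80 + (I + 101)/102)) = (-325 + 271)/(-370 + (17/80 + (-40 + 101)/102)) = -54/(-370 + (17*(1/80) + 61*(1/102))) = -54/(-370 + (17/80 + 61/102)) = -54/(-370 + 3307/4080) = -54/(-1506293/4080) = -54*(-4080/1506293) = 220320/1506293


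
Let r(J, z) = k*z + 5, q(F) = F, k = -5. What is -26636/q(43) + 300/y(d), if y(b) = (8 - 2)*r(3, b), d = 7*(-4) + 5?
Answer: -319417/516 ≈ -619.03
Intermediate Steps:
r(J, z) = 5 - 5*z (r(J, z) = -5*z + 5 = 5 - 5*z)
d = -23 (d = -28 + 5 = -23)
y(b) = 30 - 30*b (y(b) = (8 - 2)*(5 - 5*b) = 6*(5 - 5*b) = 30 - 30*b)
-26636/q(43) + 300/y(d) = -26636/43 + 300/(30 - 30*(-23)) = -26636*1/43 + 300/(30 + 690) = -26636/43 + 300/720 = -26636/43 + 300*(1/720) = -26636/43 + 5/12 = -319417/516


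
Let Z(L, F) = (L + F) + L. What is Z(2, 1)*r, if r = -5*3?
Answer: -75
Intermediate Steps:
Z(L, F) = F + 2*L (Z(L, F) = (F + L) + L = F + 2*L)
r = -15
Z(2, 1)*r = (1 + 2*2)*(-15) = (1 + 4)*(-15) = 5*(-15) = -75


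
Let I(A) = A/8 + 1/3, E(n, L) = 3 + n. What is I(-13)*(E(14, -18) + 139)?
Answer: -403/2 ≈ -201.50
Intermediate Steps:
I(A) = 1/3 + A/8 (I(A) = A*(1/8) + 1*(1/3) = A/8 + 1/3 = 1/3 + A/8)
I(-13)*(E(14, -18) + 139) = (1/3 + (1/8)*(-13))*((3 + 14) + 139) = (1/3 - 13/8)*(17 + 139) = -31/24*156 = -403/2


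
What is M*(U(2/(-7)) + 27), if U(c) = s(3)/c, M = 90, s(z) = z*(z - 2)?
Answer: 1485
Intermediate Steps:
s(z) = z*(-2 + z)
U(c) = 3/c (U(c) = (3*(-2 + 3))/c = (3*1)/c = 3/c)
M*(U(2/(-7)) + 27) = 90*(3/((2/(-7))) + 27) = 90*(3/((2*(-⅐))) + 27) = 90*(3/(-2/7) + 27) = 90*(3*(-7/2) + 27) = 90*(-21/2 + 27) = 90*(33/2) = 1485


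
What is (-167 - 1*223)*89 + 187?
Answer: -34523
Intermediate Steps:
(-167 - 1*223)*89 + 187 = (-167 - 223)*89 + 187 = -390*89 + 187 = -34710 + 187 = -34523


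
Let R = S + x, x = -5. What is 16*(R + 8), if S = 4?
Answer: 112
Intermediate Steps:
R = -1 (R = 4 - 5 = -1)
16*(R + 8) = 16*(-1 + 8) = 16*7 = 112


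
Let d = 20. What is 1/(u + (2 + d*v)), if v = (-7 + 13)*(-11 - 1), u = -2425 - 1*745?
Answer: -1/4608 ≈ -0.00021701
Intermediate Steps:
u = -3170 (u = -2425 - 745 = -3170)
v = -72 (v = 6*(-12) = -72)
1/(u + (2 + d*v)) = 1/(-3170 + (2 + 20*(-72))) = 1/(-3170 + (2 - 1440)) = 1/(-3170 - 1438) = 1/(-4608) = -1/4608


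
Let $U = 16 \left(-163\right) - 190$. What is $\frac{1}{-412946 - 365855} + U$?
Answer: $- \frac{2179085199}{778801} \approx -2798.0$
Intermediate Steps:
$U = -2798$ ($U = -2608 - 190 = -2798$)
$\frac{1}{-412946 - 365855} + U = \frac{1}{-412946 - 365855} - 2798 = \frac{1}{-778801} - 2798 = - \frac{1}{778801} - 2798 = - \frac{2179085199}{778801}$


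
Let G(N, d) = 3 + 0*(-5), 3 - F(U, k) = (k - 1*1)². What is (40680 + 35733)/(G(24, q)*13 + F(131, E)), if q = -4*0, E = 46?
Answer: -25471/661 ≈ -38.534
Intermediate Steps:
F(U, k) = 3 - (-1 + k)² (F(U, k) = 3 - (k - 1*1)² = 3 - (k - 1)² = 3 - (-1 + k)²)
q = 0
G(N, d) = 3 (G(N, d) = 3 + 0 = 3)
(40680 + 35733)/(G(24, q)*13 + F(131, E)) = (40680 + 35733)/(3*13 + (3 - (-1 + 46)²)) = 76413/(39 + (3 - 1*45²)) = 76413/(39 + (3 - 1*2025)) = 76413/(39 + (3 - 2025)) = 76413/(39 - 2022) = 76413/(-1983) = 76413*(-1/1983) = -25471/661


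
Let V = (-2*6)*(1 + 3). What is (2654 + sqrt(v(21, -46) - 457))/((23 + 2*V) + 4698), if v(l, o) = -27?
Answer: 2654/4625 + 22*I/4625 ≈ 0.57384 + 0.0047568*I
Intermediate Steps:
V = -48 (V = -12*4 = -48)
(2654 + sqrt(v(21, -46) - 457))/((23 + 2*V) + 4698) = (2654 + sqrt(-27 - 457))/((23 + 2*(-48)) + 4698) = (2654 + sqrt(-484))/((23 - 96) + 4698) = (2654 + 22*I)/(-73 + 4698) = (2654 + 22*I)/4625 = (2654 + 22*I)*(1/4625) = 2654/4625 + 22*I/4625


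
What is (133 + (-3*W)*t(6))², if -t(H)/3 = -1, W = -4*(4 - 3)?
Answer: 28561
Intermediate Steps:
W = -4 (W = -4*1 = -4)
t(H) = 3 (t(H) = -3*(-1) = 3)
(133 + (-3*W)*t(6))² = (133 - 3*(-4)*3)² = (133 + 12*3)² = (133 + 36)² = 169² = 28561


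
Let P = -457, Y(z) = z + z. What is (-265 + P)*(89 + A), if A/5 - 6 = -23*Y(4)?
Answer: 578322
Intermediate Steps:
Y(z) = 2*z
A = -890 (A = 30 + 5*(-46*4) = 30 + 5*(-23*8) = 30 + 5*(-184) = 30 - 920 = -890)
(-265 + P)*(89 + A) = (-265 - 457)*(89 - 890) = -722*(-801) = 578322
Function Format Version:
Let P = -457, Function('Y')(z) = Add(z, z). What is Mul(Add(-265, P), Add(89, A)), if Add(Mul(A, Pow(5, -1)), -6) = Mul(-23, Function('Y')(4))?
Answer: 578322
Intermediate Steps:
Function('Y')(z) = Mul(2, z)
A = -890 (A = Add(30, Mul(5, Mul(-23, Mul(2, 4)))) = Add(30, Mul(5, Mul(-23, 8))) = Add(30, Mul(5, -184)) = Add(30, -920) = -890)
Mul(Add(-265, P), Add(89, A)) = Mul(Add(-265, -457), Add(89, -890)) = Mul(-722, -801) = 578322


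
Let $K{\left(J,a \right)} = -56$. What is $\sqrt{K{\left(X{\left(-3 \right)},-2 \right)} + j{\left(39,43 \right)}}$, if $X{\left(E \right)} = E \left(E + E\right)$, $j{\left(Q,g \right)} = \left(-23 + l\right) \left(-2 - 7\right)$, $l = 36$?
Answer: $i \sqrt{173} \approx 13.153 i$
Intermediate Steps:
$j{\left(Q,g \right)} = -117$ ($j{\left(Q,g \right)} = \left(-23 + 36\right) \left(-2 - 7\right) = 13 \left(-9\right) = -117$)
$X{\left(E \right)} = 2 E^{2}$ ($X{\left(E \right)} = E 2 E = 2 E^{2}$)
$\sqrt{K{\left(X{\left(-3 \right)},-2 \right)} + j{\left(39,43 \right)}} = \sqrt{-56 - 117} = \sqrt{-173} = i \sqrt{173}$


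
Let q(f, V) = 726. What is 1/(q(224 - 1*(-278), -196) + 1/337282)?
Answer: 337282/244866733 ≈ 0.0013774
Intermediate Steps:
1/(q(224 - 1*(-278), -196) + 1/337282) = 1/(726 + 1/337282) = 1/(244866733/337282) = 337282/244866733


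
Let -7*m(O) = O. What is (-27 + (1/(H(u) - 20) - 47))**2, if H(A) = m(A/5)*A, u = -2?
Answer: 2717641161/495616 ≈ 5483.4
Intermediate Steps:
m(O) = -O/7
H(A) = -A**2/35 (H(A) = (-A/(7*5))*A = (-A/35)*A = -A**2/35)
(-27 + (1/(H(u) - 20) - 47))**2 = (-27 + (1/(-1/35*(-2)**2 - 20) - 47))**2 = (-27 + (1/(-1/35*4 - 20) - 47))**2 = (-27 + (1/(-4/35 - 20) - 47))**2 = (-27 + (1/(-704/35) - 47))**2 = (-27 + (-35/704 - 47))**2 = (-27 - 33123/704)**2 = (-52131/704)**2 = 2717641161/495616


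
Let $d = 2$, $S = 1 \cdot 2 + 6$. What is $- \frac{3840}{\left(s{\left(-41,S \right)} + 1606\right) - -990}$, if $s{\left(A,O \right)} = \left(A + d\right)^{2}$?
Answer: $- \frac{3840}{4117} \approx -0.93272$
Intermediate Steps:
$S = 8$ ($S = 2 + 6 = 8$)
$s{\left(A,O \right)} = \left(2 + A\right)^{2}$ ($s{\left(A,O \right)} = \left(A + 2\right)^{2} = \left(2 + A\right)^{2}$)
$- \frac{3840}{\left(s{\left(-41,S \right)} + 1606\right) - -990} = - \frac{3840}{\left(\left(2 - 41\right)^{2} + 1606\right) - -990} = - \frac{3840}{\left(\left(-39\right)^{2} + 1606\right) + 990} = - \frac{3840}{\left(1521 + 1606\right) + 990} = - \frac{3840}{3127 + 990} = - \frac{3840}{4117}$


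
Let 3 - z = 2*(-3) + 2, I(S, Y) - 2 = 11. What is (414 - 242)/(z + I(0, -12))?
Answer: 43/5 ≈ 8.6000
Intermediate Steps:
I(S, Y) = 13 (I(S, Y) = 2 + 11 = 13)
z = 7 (z = 3 - (2*(-3) + 2) = 3 - (-6 + 2) = 3 - 1*(-4) = 3 + 4 = 7)
(414 - 242)/(z + I(0, -12)) = (414 - 242)/(7 + 13) = 172/20 = 172*(1/20) = 43/5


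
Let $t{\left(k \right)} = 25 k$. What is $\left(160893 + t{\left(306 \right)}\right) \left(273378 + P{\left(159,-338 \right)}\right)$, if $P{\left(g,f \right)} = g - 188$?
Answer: $46071060507$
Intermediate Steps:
$P{\left(g,f \right)} = -188 + g$ ($P{\left(g,f \right)} = g - 188 = -188 + g$)
$\left(160893 + t{\left(306 \right)}\right) \left(273378 + P{\left(159,-338 \right)}\right) = \left(160893 + 25 \cdot 306\right) \left(273378 + \left(-188 + 159\right)\right) = \left(160893 + 7650\right) \left(273378 - 29\right) = 168543 \cdot 273349 = 46071060507$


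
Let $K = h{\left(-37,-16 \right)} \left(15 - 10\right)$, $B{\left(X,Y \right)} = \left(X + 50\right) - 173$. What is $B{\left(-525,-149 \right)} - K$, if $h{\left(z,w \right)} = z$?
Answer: $-463$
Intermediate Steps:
$B{\left(X,Y \right)} = -123 + X$ ($B{\left(X,Y \right)} = \left(50 + X\right) - 173 = -123 + X$)
$K = -185$ ($K = - 37 \left(15 - 10\right) = \left(-37\right) 5 = -185$)
$B{\left(-525,-149 \right)} - K = \left(-123 - 525\right) - -185 = -648 + 185 = -463$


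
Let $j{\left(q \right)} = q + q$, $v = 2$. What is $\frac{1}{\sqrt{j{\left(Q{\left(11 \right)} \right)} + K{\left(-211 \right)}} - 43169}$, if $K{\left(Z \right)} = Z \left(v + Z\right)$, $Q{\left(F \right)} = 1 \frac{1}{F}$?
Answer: $- \frac{474859}{20498703080} - \frac{3 \sqrt{592889}}{20498703080} \approx -2.3278 \cdot 10^{-5}$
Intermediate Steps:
$Q{\left(F \right)} = \frac{1}{F}$
$j{\left(q \right)} = 2 q$
$K{\left(Z \right)} = Z \left(2 + Z\right)$
$\frac{1}{\sqrt{j{\left(Q{\left(11 \right)} \right)} + K{\left(-211 \right)}} - 43169} = \frac{1}{\sqrt{\frac{2}{11} - 211 \left(2 - 211\right)} - 43169} = \frac{1}{\sqrt{2 \cdot \frac{1}{11} - -44099} - 43169} = \frac{1}{\sqrt{\frac{2}{11} + 44099} - 43169} = \frac{1}{\sqrt{\frac{485091}{11}} - 43169} = \frac{1}{\frac{3 \sqrt{592889}}{11} - 43169} = \frac{1}{-43169 + \frac{3 \sqrt{592889}}{11}}$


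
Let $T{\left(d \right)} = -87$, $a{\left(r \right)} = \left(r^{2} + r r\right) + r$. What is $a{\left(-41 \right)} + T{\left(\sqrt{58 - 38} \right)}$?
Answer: $3234$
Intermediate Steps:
$a{\left(r \right)} = r + 2 r^{2}$ ($a{\left(r \right)} = \left(r^{2} + r^{2}\right) + r = 2 r^{2} + r = r + 2 r^{2}$)
$a{\left(-41 \right)} + T{\left(\sqrt{58 - 38} \right)} = - 41 \left(1 + 2 \left(-41\right)\right) - 87 = - 41 \left(1 - 82\right) - 87 = \left(-41\right) \left(-81\right) - 87 = 3321 - 87 = 3234$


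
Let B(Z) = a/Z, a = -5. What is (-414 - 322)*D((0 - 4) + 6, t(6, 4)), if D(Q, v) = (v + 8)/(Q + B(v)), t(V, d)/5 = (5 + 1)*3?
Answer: -185472/5 ≈ -37094.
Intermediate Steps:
t(V, d) = 90 (t(V, d) = 5*((5 + 1)*3) = 5*(6*3) = 5*18 = 90)
B(Z) = -5/Z
D(Q, v) = (8 + v)/(Q - 5/v) (D(Q, v) = (v + 8)/(Q - 5/v) = (8 + v)/(Q - 5/v))
(-414 - 322)*D((0 - 4) + 6, t(6, 4)) = (-414 - 322)*(90*(8 + 90)/(-5 + ((0 - 4) + 6)*90)) = -66240*98/(-5 + (-4 + 6)*90) = -66240*98/(-5 + 2*90) = -66240*98/(-5 + 180) = -66240*98/175 = -736*252/5 = -185472/5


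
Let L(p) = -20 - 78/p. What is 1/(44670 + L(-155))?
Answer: 155/6920828 ≈ 2.2396e-5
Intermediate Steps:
L(p) = -20 - 78/p
1/(44670 + L(-155)) = 1/(44670 + (-20 - 78/(-155))) = 1/(44670 + (-20 - 78*(-1/155))) = 1/(44670 + (-20 + 78/155)) = 1/(44670 - 3022/155) = 1/(6920828/155) = 155/6920828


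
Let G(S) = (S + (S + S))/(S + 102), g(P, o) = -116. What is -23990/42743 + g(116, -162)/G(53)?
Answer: -772333550/6796137 ≈ -113.64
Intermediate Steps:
G(S) = 3*S/(102 + S) (G(S) = (S + 2*S)/(102 + S) = (3*S)/(102 + S) = 3*S/(102 + S))
-23990/42743 + g(116, -162)/G(53) = -23990/42743 - 116/(3*53/(102 + 53)) = -23990*1/42743 - 116/(3*53/155) = -23990/42743 - 116/(3*53*(1/155)) = -23990/42743 - 116/159/155 = -23990/42743 - 116*155/159 = -23990/42743 - 17980/159 = -772333550/6796137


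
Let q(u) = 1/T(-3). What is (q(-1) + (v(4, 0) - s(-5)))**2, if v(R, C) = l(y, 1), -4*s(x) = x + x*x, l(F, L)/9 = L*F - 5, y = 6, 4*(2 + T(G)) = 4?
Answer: 169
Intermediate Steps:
T(G) = -1 (T(G) = -2 + (1/4)*4 = -2 + 1 = -1)
l(F, L) = -45 + 9*F*L (l(F, L) = 9*(L*F - 5) = 9*(F*L - 5) = 9*(-5 + F*L) = -45 + 9*F*L)
q(u) = -1 (q(u) = 1/(-1) = -1)
s(x) = -x/4 - x**2/4 (s(x) = -(x + x*x)/4 = -(x + x**2)/4 = -x/4 - x**2/4)
v(R, C) = 9 (v(R, C) = -45 + 9*6*1 = -45 + 54 = 9)
(q(-1) + (v(4, 0) - s(-5)))**2 = (-1 + (9 - (-1)*(-5)*(1 - 5)/4))**2 = (-1 + (9 - (-1)*(-5)*(-4)/4))**2 = (-1 + (9 - 1*(-5)))**2 = (-1 + (9 + 5))**2 = (-1 + 14)**2 = 13**2 = 169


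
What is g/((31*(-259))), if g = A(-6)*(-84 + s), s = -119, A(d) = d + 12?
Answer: 174/1147 ≈ 0.15170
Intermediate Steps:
A(d) = 12 + d
g = -1218 (g = (12 - 6)*(-84 - 119) = 6*(-203) = -1218)
g/((31*(-259))) = -1218/(31*(-259)) = -1218/(-8029) = -1218*(-1/8029) = 174/1147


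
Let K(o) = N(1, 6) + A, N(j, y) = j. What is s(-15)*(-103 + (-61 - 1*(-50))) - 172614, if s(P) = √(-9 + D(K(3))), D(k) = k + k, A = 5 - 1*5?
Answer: -172614 - 114*I*√7 ≈ -1.7261e+5 - 301.62*I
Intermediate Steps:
A = 0 (A = 5 - 5 = 0)
K(o) = 1 (K(o) = 1 + 0 = 1)
D(k) = 2*k
s(P) = I*√7 (s(P) = √(-9 + 2*1) = √(-9 + 2) = √(-7) = I*√7)
s(-15)*(-103 + (-61 - 1*(-50))) - 172614 = (I*√7)*(-103 + (-61 - 1*(-50))) - 172614 = (I*√7)*(-103 + (-61 + 50)) - 172614 = (I*√7)*(-103 - 11) - 172614 = (I*√7)*(-114) - 172614 = -114*I*√7 - 172614 = -172614 - 114*I*√7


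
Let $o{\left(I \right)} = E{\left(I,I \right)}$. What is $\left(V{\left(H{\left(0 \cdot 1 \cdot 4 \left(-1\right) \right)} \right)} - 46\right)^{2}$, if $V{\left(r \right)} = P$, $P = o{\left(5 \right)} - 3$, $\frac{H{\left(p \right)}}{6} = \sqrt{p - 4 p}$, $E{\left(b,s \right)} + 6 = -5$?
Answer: $3600$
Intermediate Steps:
$E{\left(b,s \right)} = -11$ ($E{\left(b,s \right)} = -6 - 5 = -11$)
$o{\left(I \right)} = -11$
$H{\left(p \right)} = 6 \sqrt{3} \sqrt{- p}$ ($H{\left(p \right)} = 6 \sqrt{p - 4 p} = 6 \sqrt{- 3 p} = 6 \sqrt{3} \sqrt{- p}$)
$P = -14$ ($P = -11 - 3 = -14$)
$V{\left(r \right)} = -14$
$\left(V{\left(H{\left(0 \cdot 1 \cdot 4 \left(-1\right) \right)} \right)} - 46\right)^{2} = \left(-14 - 46\right)^{2} = \left(-60\right)^{2} = 3600$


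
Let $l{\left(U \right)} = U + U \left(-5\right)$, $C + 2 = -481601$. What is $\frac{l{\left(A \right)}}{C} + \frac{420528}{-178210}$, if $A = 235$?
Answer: $- \frac{101180014492}{42913235315} \approx -2.3578$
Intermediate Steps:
$C = -481603$ ($C = -2 - 481601 = -481603$)
$l{\left(U \right)} = - 4 U$ ($l{\left(U \right)} = U - 5 U = - 4 U$)
$\frac{l{\left(A \right)}}{C} + \frac{420528}{-178210} = \frac{\left(-4\right) 235}{-481603} + \frac{420528}{-178210} = \left(-940\right) \left(- \frac{1}{481603}\right) + 420528 \left(- \frac{1}{178210}\right) = \frac{940}{481603} - \frac{210264}{89105} = - \frac{101180014492}{42913235315}$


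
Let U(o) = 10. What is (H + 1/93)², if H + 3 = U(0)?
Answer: 425104/8649 ≈ 49.151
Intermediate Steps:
H = 7 (H = -3 + 10 = 7)
(H + 1/93)² = (7 + 1/93)² = (652/93)² = 425104/8649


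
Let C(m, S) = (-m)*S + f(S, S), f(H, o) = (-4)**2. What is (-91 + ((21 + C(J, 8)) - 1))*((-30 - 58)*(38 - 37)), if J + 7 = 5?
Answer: 3432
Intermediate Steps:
J = -2 (J = -7 + 5 = -2)
f(H, o) = 16
C(m, S) = 16 - S*m (C(m, S) = (-m)*S + 16 = -S*m + 16 = 16 - S*m)
(-91 + ((21 + C(J, 8)) - 1))*((-30 - 58)*(38 - 37)) = (-91 + ((21 + (16 - 1*8*(-2))) - 1))*((-30 - 58)*(38 - 37)) = (-91 + ((21 + (16 + 16)) - 1))*(-88*1) = (-91 + ((21 + 32) - 1))*(-88) = (-91 + (53 - 1))*(-88) = (-91 + 52)*(-88) = -39*(-88) = 3432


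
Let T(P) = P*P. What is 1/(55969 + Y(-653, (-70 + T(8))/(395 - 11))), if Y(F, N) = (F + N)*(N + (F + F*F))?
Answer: -4096/1138562421695 ≈ -3.5975e-9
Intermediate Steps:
T(P) = P²
Y(F, N) = (F + N)*(F + N + F²) (Y(F, N) = (F + N)*(N + (F + F²)) = (F + N)*(F + N + F²))
1/(55969 + Y(-653, (-70 + T(8))/(395 - 11))) = 1/(55969 + ((-653)² + (-653)³ + ((-70 + 8²)/(395 - 11))² + ((-70 + 8²)/(395 - 11))*(-653)² + 2*(-653)*((-70 + 8²)/(395 - 11)))) = 1/(55969 + (426409 - 278445077 + ((-70 + 64)/384)² + ((-70 + 64)/384)*426409 + 2*(-653)*((-70 + 64)/384))) = 1/(55969 + (426409 - 278445077 + (-6*1/384)² - 6*1/384*426409 + 2*(-653)*(-6*1/384))) = 1/(55969 + (426409 - 278445077 + (-1/64)² - 1/64*426409 + 2*(-653)*(-1/64))) = 1/(55969 + (426409 - 278445077 + 1/4096 - 426409/64 + 653/32)) = 1/(55969 - 1138791670719/4096) = 1/(-1138562421695/4096) = -4096/1138562421695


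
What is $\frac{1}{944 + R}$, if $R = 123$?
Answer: $\frac{1}{1067} \approx 0.00093721$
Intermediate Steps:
$\frac{1}{944 + R} = \frac{1}{944 + 123} = \frac{1}{1067}$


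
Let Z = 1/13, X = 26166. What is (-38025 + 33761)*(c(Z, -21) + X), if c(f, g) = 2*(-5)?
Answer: -111529184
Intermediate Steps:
Z = 1/13 ≈ 0.076923
c(f, g) = -10
(-38025 + 33761)*(c(Z, -21) + X) = (-38025 + 33761)*(-10 + 26166) = -4264*26156 = -111529184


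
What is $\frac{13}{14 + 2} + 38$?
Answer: $\frac{621}{16} \approx 38.813$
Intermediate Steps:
$\frac{13}{14 + 2} + 38 = \frac{13}{16} + 38 = \frac{621}{16}$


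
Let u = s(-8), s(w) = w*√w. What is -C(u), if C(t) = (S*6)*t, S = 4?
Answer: 384*I*√2 ≈ 543.06*I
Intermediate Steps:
s(w) = w^(3/2)
u = -16*I*√2 (u = (-8)^(3/2) = -16*I*√2 ≈ -22.627*I)
C(t) = 24*t (C(t) = (4*6)*t = 24*t)
-C(u) = -24*(-16*I*√2) = -(-384)*I*√2 = 384*I*√2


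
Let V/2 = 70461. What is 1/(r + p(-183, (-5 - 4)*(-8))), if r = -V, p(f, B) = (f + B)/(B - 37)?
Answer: -35/4932381 ≈ -7.0960e-6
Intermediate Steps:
V = 140922 (V = 2*70461 = 140922)
p(f, B) = (B + f)/(-37 + B)
r = -140922 (r = -1*140922 = -140922)
1/(r + p(-183, (-5 - 4)*(-8))) = 1/(-140922 + ((-5 - 4)*(-8) - 183)/(-37 + (-5 - 4)*(-8))) = 1/(-140922 + (-9*(-8) - 183)/(-37 - 9*(-8))) = 1/(-140922 + (72 - 183)/(-37 + 72)) = 1/(-140922 - 111/35) = 1/(-4932381/35) = -35/4932381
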